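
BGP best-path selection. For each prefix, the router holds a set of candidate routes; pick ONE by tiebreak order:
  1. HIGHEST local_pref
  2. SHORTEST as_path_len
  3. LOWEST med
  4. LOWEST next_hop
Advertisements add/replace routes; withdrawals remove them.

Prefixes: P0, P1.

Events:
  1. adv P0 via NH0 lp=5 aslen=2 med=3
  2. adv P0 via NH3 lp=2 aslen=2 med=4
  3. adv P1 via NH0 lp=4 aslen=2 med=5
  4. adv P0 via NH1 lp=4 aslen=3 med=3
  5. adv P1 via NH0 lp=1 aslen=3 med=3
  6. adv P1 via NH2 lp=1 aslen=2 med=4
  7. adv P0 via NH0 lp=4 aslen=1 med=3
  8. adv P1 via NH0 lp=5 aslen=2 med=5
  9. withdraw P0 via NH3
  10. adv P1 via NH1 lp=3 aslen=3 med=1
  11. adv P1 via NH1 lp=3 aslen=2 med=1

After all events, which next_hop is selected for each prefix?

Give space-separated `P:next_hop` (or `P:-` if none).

Answer: P0:NH0 P1:NH0

Derivation:
Op 1: best P0=NH0 P1=-
Op 2: best P0=NH0 P1=-
Op 3: best P0=NH0 P1=NH0
Op 4: best P0=NH0 P1=NH0
Op 5: best P0=NH0 P1=NH0
Op 6: best P0=NH0 P1=NH2
Op 7: best P0=NH0 P1=NH2
Op 8: best P0=NH0 P1=NH0
Op 9: best P0=NH0 P1=NH0
Op 10: best P0=NH0 P1=NH0
Op 11: best P0=NH0 P1=NH0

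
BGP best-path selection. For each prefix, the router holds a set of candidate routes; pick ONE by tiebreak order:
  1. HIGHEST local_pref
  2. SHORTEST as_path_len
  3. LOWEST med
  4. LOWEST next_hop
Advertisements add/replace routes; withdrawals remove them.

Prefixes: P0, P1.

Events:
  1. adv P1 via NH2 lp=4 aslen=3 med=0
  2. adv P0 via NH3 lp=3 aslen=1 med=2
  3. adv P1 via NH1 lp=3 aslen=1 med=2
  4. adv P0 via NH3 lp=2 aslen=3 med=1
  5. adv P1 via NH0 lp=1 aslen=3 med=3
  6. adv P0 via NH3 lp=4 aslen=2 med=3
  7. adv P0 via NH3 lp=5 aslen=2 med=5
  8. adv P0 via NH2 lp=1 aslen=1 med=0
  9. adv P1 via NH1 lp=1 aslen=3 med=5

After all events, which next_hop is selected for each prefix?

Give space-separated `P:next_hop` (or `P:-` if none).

Op 1: best P0=- P1=NH2
Op 2: best P0=NH3 P1=NH2
Op 3: best P0=NH3 P1=NH2
Op 4: best P0=NH3 P1=NH2
Op 5: best P0=NH3 P1=NH2
Op 6: best P0=NH3 P1=NH2
Op 7: best P0=NH3 P1=NH2
Op 8: best P0=NH3 P1=NH2
Op 9: best P0=NH3 P1=NH2

Answer: P0:NH3 P1:NH2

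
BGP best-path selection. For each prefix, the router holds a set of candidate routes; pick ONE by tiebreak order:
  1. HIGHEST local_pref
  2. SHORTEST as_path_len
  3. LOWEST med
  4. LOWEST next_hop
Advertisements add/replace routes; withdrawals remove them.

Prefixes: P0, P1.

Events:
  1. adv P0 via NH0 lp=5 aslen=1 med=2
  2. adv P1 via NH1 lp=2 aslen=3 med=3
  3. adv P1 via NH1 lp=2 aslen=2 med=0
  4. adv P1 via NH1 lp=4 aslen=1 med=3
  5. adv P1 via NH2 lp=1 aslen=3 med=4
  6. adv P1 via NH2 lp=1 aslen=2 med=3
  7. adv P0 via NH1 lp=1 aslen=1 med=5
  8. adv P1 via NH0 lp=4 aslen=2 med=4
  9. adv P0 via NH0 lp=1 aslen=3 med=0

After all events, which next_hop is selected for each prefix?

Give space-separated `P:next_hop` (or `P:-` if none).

Op 1: best P0=NH0 P1=-
Op 2: best P0=NH0 P1=NH1
Op 3: best P0=NH0 P1=NH1
Op 4: best P0=NH0 P1=NH1
Op 5: best P0=NH0 P1=NH1
Op 6: best P0=NH0 P1=NH1
Op 7: best P0=NH0 P1=NH1
Op 8: best P0=NH0 P1=NH1
Op 9: best P0=NH1 P1=NH1

Answer: P0:NH1 P1:NH1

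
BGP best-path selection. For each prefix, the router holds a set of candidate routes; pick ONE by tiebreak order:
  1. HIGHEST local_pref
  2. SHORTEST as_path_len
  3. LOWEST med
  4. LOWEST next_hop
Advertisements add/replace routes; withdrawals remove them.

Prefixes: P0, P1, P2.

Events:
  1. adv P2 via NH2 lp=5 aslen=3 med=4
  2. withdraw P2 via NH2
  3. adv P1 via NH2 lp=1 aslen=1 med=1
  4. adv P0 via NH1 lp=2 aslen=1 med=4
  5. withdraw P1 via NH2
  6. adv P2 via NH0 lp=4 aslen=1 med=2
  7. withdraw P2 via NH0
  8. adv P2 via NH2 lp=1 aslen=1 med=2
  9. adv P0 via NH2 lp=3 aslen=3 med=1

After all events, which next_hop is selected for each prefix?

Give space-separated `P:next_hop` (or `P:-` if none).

Answer: P0:NH2 P1:- P2:NH2

Derivation:
Op 1: best P0=- P1=- P2=NH2
Op 2: best P0=- P1=- P2=-
Op 3: best P0=- P1=NH2 P2=-
Op 4: best P0=NH1 P1=NH2 P2=-
Op 5: best P0=NH1 P1=- P2=-
Op 6: best P0=NH1 P1=- P2=NH0
Op 7: best P0=NH1 P1=- P2=-
Op 8: best P0=NH1 P1=- P2=NH2
Op 9: best P0=NH2 P1=- P2=NH2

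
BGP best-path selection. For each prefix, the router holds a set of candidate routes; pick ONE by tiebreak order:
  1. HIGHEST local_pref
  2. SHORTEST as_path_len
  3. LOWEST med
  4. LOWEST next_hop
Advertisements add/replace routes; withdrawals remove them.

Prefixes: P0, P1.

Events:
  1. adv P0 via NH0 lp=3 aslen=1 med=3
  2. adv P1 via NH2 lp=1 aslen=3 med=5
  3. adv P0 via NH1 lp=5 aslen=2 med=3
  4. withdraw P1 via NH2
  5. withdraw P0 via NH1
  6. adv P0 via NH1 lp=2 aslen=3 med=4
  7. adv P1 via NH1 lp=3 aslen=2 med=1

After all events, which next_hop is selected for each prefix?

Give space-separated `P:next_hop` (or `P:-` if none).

Answer: P0:NH0 P1:NH1

Derivation:
Op 1: best P0=NH0 P1=-
Op 2: best P0=NH0 P1=NH2
Op 3: best P0=NH1 P1=NH2
Op 4: best P0=NH1 P1=-
Op 5: best P0=NH0 P1=-
Op 6: best P0=NH0 P1=-
Op 7: best P0=NH0 P1=NH1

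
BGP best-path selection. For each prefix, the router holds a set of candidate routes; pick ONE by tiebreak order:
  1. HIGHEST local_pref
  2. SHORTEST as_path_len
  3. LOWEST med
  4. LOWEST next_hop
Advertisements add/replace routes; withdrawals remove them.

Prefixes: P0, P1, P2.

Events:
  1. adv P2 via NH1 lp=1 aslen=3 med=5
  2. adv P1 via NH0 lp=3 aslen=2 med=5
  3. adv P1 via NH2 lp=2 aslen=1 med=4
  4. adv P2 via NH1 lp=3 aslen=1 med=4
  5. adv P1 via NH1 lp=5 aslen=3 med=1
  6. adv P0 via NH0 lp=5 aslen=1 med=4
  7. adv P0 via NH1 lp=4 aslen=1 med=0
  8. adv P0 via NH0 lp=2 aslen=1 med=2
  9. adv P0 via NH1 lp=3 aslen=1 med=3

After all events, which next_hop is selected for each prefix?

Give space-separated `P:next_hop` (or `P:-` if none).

Op 1: best P0=- P1=- P2=NH1
Op 2: best P0=- P1=NH0 P2=NH1
Op 3: best P0=- P1=NH0 P2=NH1
Op 4: best P0=- P1=NH0 P2=NH1
Op 5: best P0=- P1=NH1 P2=NH1
Op 6: best P0=NH0 P1=NH1 P2=NH1
Op 7: best P0=NH0 P1=NH1 P2=NH1
Op 8: best P0=NH1 P1=NH1 P2=NH1
Op 9: best P0=NH1 P1=NH1 P2=NH1

Answer: P0:NH1 P1:NH1 P2:NH1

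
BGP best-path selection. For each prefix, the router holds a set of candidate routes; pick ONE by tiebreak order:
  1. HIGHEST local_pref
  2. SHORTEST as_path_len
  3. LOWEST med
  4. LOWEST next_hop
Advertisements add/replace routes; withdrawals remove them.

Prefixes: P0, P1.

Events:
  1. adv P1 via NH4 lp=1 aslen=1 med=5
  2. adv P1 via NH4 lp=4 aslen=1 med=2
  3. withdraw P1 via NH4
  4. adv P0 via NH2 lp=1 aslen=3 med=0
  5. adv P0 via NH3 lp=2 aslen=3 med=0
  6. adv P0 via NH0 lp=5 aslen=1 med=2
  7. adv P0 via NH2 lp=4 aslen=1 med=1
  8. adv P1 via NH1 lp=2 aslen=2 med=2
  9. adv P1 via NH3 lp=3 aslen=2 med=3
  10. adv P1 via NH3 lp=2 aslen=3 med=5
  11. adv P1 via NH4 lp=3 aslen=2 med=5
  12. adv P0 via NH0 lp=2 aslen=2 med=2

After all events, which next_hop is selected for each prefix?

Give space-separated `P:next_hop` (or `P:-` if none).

Op 1: best P0=- P1=NH4
Op 2: best P0=- P1=NH4
Op 3: best P0=- P1=-
Op 4: best P0=NH2 P1=-
Op 5: best P0=NH3 P1=-
Op 6: best P0=NH0 P1=-
Op 7: best P0=NH0 P1=-
Op 8: best P0=NH0 P1=NH1
Op 9: best P0=NH0 P1=NH3
Op 10: best P0=NH0 P1=NH1
Op 11: best P0=NH0 P1=NH4
Op 12: best P0=NH2 P1=NH4

Answer: P0:NH2 P1:NH4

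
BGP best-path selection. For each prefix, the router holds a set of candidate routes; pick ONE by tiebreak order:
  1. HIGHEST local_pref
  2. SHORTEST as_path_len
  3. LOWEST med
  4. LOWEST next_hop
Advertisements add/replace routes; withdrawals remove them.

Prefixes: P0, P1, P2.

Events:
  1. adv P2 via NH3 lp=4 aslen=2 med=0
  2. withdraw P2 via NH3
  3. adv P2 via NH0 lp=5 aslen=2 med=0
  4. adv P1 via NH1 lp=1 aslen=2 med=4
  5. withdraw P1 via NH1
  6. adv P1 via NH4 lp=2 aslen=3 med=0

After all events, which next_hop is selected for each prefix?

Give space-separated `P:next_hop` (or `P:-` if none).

Op 1: best P0=- P1=- P2=NH3
Op 2: best P0=- P1=- P2=-
Op 3: best P0=- P1=- P2=NH0
Op 4: best P0=- P1=NH1 P2=NH0
Op 5: best P0=- P1=- P2=NH0
Op 6: best P0=- P1=NH4 P2=NH0

Answer: P0:- P1:NH4 P2:NH0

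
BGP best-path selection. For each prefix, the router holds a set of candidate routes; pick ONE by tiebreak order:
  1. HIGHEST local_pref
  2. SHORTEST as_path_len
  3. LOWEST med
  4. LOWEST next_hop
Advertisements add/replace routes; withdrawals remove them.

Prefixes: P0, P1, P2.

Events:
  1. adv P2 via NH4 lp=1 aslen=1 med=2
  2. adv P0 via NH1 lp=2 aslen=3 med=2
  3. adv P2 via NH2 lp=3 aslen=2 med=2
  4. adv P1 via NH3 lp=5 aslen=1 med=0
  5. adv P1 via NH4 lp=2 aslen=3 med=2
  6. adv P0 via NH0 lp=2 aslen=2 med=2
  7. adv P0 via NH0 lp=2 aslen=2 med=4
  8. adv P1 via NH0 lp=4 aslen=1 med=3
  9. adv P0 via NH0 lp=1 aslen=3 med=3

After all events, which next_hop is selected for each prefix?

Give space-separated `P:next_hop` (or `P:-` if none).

Op 1: best P0=- P1=- P2=NH4
Op 2: best P0=NH1 P1=- P2=NH4
Op 3: best P0=NH1 P1=- P2=NH2
Op 4: best P0=NH1 P1=NH3 P2=NH2
Op 5: best P0=NH1 P1=NH3 P2=NH2
Op 6: best P0=NH0 P1=NH3 P2=NH2
Op 7: best P0=NH0 P1=NH3 P2=NH2
Op 8: best P0=NH0 P1=NH3 P2=NH2
Op 9: best P0=NH1 P1=NH3 P2=NH2

Answer: P0:NH1 P1:NH3 P2:NH2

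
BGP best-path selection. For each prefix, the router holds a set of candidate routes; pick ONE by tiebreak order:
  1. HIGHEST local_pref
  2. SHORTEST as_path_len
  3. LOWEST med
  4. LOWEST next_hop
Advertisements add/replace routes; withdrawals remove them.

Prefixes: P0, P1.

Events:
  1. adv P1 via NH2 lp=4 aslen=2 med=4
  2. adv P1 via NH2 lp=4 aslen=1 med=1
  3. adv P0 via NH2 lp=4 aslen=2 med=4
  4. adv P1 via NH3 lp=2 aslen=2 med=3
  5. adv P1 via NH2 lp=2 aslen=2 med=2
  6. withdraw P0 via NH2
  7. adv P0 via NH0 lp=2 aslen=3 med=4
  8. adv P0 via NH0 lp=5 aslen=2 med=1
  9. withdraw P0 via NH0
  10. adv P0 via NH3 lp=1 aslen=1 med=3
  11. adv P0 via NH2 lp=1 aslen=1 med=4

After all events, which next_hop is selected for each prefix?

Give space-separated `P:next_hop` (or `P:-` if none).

Answer: P0:NH3 P1:NH2

Derivation:
Op 1: best P0=- P1=NH2
Op 2: best P0=- P1=NH2
Op 3: best P0=NH2 P1=NH2
Op 4: best P0=NH2 P1=NH2
Op 5: best P0=NH2 P1=NH2
Op 6: best P0=- P1=NH2
Op 7: best P0=NH0 P1=NH2
Op 8: best P0=NH0 P1=NH2
Op 9: best P0=- P1=NH2
Op 10: best P0=NH3 P1=NH2
Op 11: best P0=NH3 P1=NH2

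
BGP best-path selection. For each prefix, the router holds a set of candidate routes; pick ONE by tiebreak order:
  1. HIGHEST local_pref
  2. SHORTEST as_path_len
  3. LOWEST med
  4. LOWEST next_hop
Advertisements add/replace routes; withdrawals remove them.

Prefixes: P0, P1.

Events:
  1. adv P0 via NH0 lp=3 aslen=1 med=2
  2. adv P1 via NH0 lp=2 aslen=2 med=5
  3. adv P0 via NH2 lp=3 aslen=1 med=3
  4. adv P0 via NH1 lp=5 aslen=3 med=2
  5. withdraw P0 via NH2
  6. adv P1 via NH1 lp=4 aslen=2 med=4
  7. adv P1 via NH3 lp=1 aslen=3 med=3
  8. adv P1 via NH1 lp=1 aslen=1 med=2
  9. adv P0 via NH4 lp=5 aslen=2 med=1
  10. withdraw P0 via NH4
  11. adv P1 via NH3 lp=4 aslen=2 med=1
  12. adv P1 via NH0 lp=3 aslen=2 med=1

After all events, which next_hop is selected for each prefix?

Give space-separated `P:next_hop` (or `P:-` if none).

Op 1: best P0=NH0 P1=-
Op 2: best P0=NH0 P1=NH0
Op 3: best P0=NH0 P1=NH0
Op 4: best P0=NH1 P1=NH0
Op 5: best P0=NH1 P1=NH0
Op 6: best P0=NH1 P1=NH1
Op 7: best P0=NH1 P1=NH1
Op 8: best P0=NH1 P1=NH0
Op 9: best P0=NH4 P1=NH0
Op 10: best P0=NH1 P1=NH0
Op 11: best P0=NH1 P1=NH3
Op 12: best P0=NH1 P1=NH3

Answer: P0:NH1 P1:NH3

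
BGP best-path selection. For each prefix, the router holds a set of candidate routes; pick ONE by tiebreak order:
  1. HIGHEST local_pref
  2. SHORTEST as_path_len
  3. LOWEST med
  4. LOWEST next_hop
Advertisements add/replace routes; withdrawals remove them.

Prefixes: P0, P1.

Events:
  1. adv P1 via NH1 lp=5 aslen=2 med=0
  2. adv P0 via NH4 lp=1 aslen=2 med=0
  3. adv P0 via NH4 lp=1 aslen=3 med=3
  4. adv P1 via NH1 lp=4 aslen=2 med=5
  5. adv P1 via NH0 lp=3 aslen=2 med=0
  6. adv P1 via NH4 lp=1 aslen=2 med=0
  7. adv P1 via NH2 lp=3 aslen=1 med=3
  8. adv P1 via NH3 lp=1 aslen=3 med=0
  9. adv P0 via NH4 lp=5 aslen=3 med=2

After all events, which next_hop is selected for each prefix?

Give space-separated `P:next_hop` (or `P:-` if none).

Answer: P0:NH4 P1:NH1

Derivation:
Op 1: best P0=- P1=NH1
Op 2: best P0=NH4 P1=NH1
Op 3: best P0=NH4 P1=NH1
Op 4: best P0=NH4 P1=NH1
Op 5: best P0=NH4 P1=NH1
Op 6: best P0=NH4 P1=NH1
Op 7: best P0=NH4 P1=NH1
Op 8: best P0=NH4 P1=NH1
Op 9: best P0=NH4 P1=NH1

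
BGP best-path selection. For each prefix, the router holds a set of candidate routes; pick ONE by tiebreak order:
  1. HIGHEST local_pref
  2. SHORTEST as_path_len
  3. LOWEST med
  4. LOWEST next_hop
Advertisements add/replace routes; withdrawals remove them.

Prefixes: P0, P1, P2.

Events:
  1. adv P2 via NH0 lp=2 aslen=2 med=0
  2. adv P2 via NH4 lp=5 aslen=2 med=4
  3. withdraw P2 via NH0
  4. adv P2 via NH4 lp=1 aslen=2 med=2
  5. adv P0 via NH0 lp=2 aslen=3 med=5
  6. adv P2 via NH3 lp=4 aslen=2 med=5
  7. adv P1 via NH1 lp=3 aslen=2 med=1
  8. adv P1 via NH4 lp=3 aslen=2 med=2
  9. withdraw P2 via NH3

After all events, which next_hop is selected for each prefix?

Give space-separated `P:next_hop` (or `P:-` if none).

Op 1: best P0=- P1=- P2=NH0
Op 2: best P0=- P1=- P2=NH4
Op 3: best P0=- P1=- P2=NH4
Op 4: best P0=- P1=- P2=NH4
Op 5: best P0=NH0 P1=- P2=NH4
Op 6: best P0=NH0 P1=- P2=NH3
Op 7: best P0=NH0 P1=NH1 P2=NH3
Op 8: best P0=NH0 P1=NH1 P2=NH3
Op 9: best P0=NH0 P1=NH1 P2=NH4

Answer: P0:NH0 P1:NH1 P2:NH4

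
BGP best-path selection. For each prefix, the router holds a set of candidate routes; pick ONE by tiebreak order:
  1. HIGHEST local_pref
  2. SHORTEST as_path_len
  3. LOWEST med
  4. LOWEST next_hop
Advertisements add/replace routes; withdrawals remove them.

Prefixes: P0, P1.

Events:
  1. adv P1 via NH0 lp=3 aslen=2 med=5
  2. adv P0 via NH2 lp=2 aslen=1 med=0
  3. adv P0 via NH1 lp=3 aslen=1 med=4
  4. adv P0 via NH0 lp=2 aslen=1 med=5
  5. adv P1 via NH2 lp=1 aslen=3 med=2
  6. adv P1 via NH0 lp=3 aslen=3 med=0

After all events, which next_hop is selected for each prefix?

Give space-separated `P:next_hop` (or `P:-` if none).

Op 1: best P0=- P1=NH0
Op 2: best P0=NH2 P1=NH0
Op 3: best P0=NH1 P1=NH0
Op 4: best P0=NH1 P1=NH0
Op 5: best P0=NH1 P1=NH0
Op 6: best P0=NH1 P1=NH0

Answer: P0:NH1 P1:NH0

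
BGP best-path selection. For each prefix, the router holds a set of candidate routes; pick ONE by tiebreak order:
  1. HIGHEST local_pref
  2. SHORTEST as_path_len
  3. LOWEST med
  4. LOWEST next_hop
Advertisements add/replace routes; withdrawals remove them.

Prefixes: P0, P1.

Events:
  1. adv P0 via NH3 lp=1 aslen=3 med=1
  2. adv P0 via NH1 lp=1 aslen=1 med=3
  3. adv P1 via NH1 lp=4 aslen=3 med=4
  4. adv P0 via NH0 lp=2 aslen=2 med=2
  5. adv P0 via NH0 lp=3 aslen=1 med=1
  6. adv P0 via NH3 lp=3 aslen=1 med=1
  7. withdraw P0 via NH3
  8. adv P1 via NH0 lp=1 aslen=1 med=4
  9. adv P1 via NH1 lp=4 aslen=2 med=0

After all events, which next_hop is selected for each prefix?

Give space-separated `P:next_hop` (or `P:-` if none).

Op 1: best P0=NH3 P1=-
Op 2: best P0=NH1 P1=-
Op 3: best P0=NH1 P1=NH1
Op 4: best P0=NH0 P1=NH1
Op 5: best P0=NH0 P1=NH1
Op 6: best P0=NH0 P1=NH1
Op 7: best P0=NH0 P1=NH1
Op 8: best P0=NH0 P1=NH1
Op 9: best P0=NH0 P1=NH1

Answer: P0:NH0 P1:NH1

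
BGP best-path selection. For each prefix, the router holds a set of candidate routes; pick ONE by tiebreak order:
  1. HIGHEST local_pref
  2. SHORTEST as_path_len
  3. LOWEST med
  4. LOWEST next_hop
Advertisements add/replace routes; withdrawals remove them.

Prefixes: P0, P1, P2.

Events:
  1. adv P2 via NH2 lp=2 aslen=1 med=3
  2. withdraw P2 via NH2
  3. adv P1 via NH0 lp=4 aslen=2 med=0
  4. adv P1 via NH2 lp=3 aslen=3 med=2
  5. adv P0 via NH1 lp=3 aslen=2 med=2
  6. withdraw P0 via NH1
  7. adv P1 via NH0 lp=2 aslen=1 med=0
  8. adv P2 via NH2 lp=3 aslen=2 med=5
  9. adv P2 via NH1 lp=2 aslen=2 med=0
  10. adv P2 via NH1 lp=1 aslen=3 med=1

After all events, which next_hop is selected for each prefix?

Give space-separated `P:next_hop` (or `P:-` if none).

Answer: P0:- P1:NH2 P2:NH2

Derivation:
Op 1: best P0=- P1=- P2=NH2
Op 2: best P0=- P1=- P2=-
Op 3: best P0=- P1=NH0 P2=-
Op 4: best P0=- P1=NH0 P2=-
Op 5: best P0=NH1 P1=NH0 P2=-
Op 6: best P0=- P1=NH0 P2=-
Op 7: best P0=- P1=NH2 P2=-
Op 8: best P0=- P1=NH2 P2=NH2
Op 9: best P0=- P1=NH2 P2=NH2
Op 10: best P0=- P1=NH2 P2=NH2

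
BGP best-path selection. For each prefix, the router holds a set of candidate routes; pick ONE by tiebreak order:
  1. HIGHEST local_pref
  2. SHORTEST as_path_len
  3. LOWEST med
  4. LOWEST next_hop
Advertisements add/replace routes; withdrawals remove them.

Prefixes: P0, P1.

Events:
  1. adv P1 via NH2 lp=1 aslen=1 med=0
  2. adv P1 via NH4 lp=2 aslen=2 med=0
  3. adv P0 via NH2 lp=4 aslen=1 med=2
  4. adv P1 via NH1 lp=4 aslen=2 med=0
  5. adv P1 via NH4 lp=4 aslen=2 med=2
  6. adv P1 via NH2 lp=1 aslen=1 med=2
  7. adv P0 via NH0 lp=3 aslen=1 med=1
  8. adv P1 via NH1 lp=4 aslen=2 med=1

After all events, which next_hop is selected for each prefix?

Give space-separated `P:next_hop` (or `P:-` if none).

Answer: P0:NH2 P1:NH1

Derivation:
Op 1: best P0=- P1=NH2
Op 2: best P0=- P1=NH4
Op 3: best P0=NH2 P1=NH4
Op 4: best P0=NH2 P1=NH1
Op 5: best P0=NH2 P1=NH1
Op 6: best P0=NH2 P1=NH1
Op 7: best P0=NH2 P1=NH1
Op 8: best P0=NH2 P1=NH1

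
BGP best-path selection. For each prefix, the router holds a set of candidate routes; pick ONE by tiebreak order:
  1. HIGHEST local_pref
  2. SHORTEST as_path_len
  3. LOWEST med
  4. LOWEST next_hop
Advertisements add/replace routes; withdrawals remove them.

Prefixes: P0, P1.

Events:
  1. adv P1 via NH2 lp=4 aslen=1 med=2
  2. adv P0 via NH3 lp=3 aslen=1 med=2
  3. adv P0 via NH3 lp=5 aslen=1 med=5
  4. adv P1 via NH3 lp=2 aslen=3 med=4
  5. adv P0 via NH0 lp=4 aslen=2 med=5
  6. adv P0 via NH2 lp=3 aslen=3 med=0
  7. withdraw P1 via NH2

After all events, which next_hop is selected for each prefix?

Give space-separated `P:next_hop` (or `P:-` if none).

Op 1: best P0=- P1=NH2
Op 2: best P0=NH3 P1=NH2
Op 3: best P0=NH3 P1=NH2
Op 4: best P0=NH3 P1=NH2
Op 5: best P0=NH3 P1=NH2
Op 6: best P0=NH3 P1=NH2
Op 7: best P0=NH3 P1=NH3

Answer: P0:NH3 P1:NH3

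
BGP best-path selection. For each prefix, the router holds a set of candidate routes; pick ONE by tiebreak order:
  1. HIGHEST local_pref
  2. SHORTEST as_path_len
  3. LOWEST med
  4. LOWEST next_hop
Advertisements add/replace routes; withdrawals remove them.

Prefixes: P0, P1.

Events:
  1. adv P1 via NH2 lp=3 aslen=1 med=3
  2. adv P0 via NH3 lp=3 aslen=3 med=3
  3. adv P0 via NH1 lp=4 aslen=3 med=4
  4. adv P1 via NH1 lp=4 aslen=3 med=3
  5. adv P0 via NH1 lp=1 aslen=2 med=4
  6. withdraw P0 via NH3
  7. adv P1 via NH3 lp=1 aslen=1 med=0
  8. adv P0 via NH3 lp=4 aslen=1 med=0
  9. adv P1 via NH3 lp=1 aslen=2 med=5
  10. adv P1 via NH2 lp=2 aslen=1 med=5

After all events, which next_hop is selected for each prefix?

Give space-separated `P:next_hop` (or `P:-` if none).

Answer: P0:NH3 P1:NH1

Derivation:
Op 1: best P0=- P1=NH2
Op 2: best P0=NH3 P1=NH2
Op 3: best P0=NH1 P1=NH2
Op 4: best P0=NH1 P1=NH1
Op 5: best P0=NH3 P1=NH1
Op 6: best P0=NH1 P1=NH1
Op 7: best P0=NH1 P1=NH1
Op 8: best P0=NH3 P1=NH1
Op 9: best P0=NH3 P1=NH1
Op 10: best P0=NH3 P1=NH1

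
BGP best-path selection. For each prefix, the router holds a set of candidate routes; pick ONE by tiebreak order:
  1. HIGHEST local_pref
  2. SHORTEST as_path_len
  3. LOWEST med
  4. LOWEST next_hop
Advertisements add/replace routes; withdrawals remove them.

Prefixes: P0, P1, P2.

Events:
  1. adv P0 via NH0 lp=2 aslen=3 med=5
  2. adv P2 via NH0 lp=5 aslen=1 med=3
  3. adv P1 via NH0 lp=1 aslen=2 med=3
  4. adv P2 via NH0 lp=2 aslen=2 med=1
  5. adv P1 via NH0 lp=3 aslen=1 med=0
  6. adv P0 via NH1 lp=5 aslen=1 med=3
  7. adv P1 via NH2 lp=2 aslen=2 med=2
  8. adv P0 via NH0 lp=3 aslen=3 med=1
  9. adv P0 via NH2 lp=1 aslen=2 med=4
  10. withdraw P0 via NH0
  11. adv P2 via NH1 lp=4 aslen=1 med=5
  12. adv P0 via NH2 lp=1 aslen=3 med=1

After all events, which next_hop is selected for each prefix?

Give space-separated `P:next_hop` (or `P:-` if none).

Op 1: best P0=NH0 P1=- P2=-
Op 2: best P0=NH0 P1=- P2=NH0
Op 3: best P0=NH0 P1=NH0 P2=NH0
Op 4: best P0=NH0 P1=NH0 P2=NH0
Op 5: best P0=NH0 P1=NH0 P2=NH0
Op 6: best P0=NH1 P1=NH0 P2=NH0
Op 7: best P0=NH1 P1=NH0 P2=NH0
Op 8: best P0=NH1 P1=NH0 P2=NH0
Op 9: best P0=NH1 P1=NH0 P2=NH0
Op 10: best P0=NH1 P1=NH0 P2=NH0
Op 11: best P0=NH1 P1=NH0 P2=NH1
Op 12: best P0=NH1 P1=NH0 P2=NH1

Answer: P0:NH1 P1:NH0 P2:NH1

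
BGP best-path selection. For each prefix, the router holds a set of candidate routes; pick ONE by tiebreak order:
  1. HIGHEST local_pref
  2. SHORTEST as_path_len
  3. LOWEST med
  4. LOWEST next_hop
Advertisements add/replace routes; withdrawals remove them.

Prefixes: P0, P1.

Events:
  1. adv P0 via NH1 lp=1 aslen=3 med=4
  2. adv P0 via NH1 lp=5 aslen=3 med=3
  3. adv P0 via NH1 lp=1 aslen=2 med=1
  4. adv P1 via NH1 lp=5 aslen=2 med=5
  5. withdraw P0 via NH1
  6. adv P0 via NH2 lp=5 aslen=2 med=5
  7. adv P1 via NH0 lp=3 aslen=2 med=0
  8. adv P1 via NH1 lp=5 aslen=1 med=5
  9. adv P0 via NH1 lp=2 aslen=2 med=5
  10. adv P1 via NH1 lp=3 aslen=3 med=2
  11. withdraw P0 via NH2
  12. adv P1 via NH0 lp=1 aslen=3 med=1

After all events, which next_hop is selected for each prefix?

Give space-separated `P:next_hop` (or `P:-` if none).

Answer: P0:NH1 P1:NH1

Derivation:
Op 1: best P0=NH1 P1=-
Op 2: best P0=NH1 P1=-
Op 3: best P0=NH1 P1=-
Op 4: best P0=NH1 P1=NH1
Op 5: best P0=- P1=NH1
Op 6: best P0=NH2 P1=NH1
Op 7: best P0=NH2 P1=NH1
Op 8: best P0=NH2 P1=NH1
Op 9: best P0=NH2 P1=NH1
Op 10: best P0=NH2 P1=NH0
Op 11: best P0=NH1 P1=NH0
Op 12: best P0=NH1 P1=NH1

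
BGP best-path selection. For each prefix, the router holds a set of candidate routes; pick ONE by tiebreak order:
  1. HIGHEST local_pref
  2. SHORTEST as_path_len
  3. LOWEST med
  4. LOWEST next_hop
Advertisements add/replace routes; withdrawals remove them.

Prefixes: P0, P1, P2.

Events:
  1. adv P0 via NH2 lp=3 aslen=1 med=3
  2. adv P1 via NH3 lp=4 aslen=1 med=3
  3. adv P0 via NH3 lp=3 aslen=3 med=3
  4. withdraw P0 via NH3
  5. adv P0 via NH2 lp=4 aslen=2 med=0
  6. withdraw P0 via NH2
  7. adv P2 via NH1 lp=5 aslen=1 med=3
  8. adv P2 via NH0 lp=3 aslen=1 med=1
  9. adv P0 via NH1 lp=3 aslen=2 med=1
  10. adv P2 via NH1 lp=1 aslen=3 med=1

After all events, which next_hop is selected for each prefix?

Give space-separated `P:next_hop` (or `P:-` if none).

Answer: P0:NH1 P1:NH3 P2:NH0

Derivation:
Op 1: best P0=NH2 P1=- P2=-
Op 2: best P0=NH2 P1=NH3 P2=-
Op 3: best P0=NH2 P1=NH3 P2=-
Op 4: best P0=NH2 P1=NH3 P2=-
Op 5: best P0=NH2 P1=NH3 P2=-
Op 6: best P0=- P1=NH3 P2=-
Op 7: best P0=- P1=NH3 P2=NH1
Op 8: best P0=- P1=NH3 P2=NH1
Op 9: best P0=NH1 P1=NH3 P2=NH1
Op 10: best P0=NH1 P1=NH3 P2=NH0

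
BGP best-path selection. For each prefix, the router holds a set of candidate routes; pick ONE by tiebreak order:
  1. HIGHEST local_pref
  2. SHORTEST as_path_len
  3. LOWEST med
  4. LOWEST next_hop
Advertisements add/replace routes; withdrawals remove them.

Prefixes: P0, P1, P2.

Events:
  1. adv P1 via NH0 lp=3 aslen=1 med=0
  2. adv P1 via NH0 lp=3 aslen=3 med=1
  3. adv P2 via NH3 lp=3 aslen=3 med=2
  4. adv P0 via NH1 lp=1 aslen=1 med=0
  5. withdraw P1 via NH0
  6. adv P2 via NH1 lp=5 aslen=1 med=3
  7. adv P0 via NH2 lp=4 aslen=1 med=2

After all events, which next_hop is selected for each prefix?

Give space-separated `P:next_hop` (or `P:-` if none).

Op 1: best P0=- P1=NH0 P2=-
Op 2: best P0=- P1=NH0 P2=-
Op 3: best P0=- P1=NH0 P2=NH3
Op 4: best P0=NH1 P1=NH0 P2=NH3
Op 5: best P0=NH1 P1=- P2=NH3
Op 6: best P0=NH1 P1=- P2=NH1
Op 7: best P0=NH2 P1=- P2=NH1

Answer: P0:NH2 P1:- P2:NH1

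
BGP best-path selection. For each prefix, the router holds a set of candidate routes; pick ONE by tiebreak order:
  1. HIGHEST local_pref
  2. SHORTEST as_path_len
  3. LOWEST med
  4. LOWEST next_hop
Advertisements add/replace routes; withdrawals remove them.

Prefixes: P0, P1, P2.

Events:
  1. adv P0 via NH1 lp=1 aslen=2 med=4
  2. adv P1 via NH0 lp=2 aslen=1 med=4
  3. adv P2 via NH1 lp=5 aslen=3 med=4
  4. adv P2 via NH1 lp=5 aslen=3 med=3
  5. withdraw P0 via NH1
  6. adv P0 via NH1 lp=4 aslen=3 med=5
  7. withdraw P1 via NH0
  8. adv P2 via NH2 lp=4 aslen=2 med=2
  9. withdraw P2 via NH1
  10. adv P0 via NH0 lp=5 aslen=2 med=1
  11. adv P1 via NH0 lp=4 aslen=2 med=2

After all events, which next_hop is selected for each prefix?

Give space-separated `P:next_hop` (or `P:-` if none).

Answer: P0:NH0 P1:NH0 P2:NH2

Derivation:
Op 1: best P0=NH1 P1=- P2=-
Op 2: best P0=NH1 P1=NH0 P2=-
Op 3: best P0=NH1 P1=NH0 P2=NH1
Op 4: best P0=NH1 P1=NH0 P2=NH1
Op 5: best P0=- P1=NH0 P2=NH1
Op 6: best P0=NH1 P1=NH0 P2=NH1
Op 7: best P0=NH1 P1=- P2=NH1
Op 8: best P0=NH1 P1=- P2=NH1
Op 9: best P0=NH1 P1=- P2=NH2
Op 10: best P0=NH0 P1=- P2=NH2
Op 11: best P0=NH0 P1=NH0 P2=NH2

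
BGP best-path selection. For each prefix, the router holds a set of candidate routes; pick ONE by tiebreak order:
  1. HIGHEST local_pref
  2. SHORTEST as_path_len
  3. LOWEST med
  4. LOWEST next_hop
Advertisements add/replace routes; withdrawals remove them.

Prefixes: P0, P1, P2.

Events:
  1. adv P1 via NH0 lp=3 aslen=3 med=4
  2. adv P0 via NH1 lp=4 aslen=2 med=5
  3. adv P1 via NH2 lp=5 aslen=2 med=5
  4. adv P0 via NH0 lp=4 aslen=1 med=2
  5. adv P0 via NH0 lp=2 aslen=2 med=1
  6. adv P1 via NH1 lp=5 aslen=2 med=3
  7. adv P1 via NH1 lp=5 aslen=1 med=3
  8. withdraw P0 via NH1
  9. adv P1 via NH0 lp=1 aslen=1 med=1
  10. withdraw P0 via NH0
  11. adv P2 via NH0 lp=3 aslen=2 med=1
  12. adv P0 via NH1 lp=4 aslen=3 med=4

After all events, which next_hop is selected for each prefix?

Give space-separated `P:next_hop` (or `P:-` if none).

Op 1: best P0=- P1=NH0 P2=-
Op 2: best P0=NH1 P1=NH0 P2=-
Op 3: best P0=NH1 P1=NH2 P2=-
Op 4: best P0=NH0 P1=NH2 P2=-
Op 5: best P0=NH1 P1=NH2 P2=-
Op 6: best P0=NH1 P1=NH1 P2=-
Op 7: best P0=NH1 P1=NH1 P2=-
Op 8: best P0=NH0 P1=NH1 P2=-
Op 9: best P0=NH0 P1=NH1 P2=-
Op 10: best P0=- P1=NH1 P2=-
Op 11: best P0=- P1=NH1 P2=NH0
Op 12: best P0=NH1 P1=NH1 P2=NH0

Answer: P0:NH1 P1:NH1 P2:NH0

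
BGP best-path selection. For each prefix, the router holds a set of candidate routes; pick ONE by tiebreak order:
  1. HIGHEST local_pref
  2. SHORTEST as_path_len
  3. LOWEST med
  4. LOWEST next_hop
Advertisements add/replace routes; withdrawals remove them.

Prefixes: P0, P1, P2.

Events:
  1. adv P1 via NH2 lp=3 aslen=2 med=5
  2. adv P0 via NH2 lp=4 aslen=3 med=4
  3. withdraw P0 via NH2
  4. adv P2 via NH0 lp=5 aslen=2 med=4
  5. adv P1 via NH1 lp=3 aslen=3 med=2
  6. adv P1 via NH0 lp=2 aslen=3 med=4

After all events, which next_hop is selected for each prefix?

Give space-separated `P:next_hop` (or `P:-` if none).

Op 1: best P0=- P1=NH2 P2=-
Op 2: best P0=NH2 P1=NH2 P2=-
Op 3: best P0=- P1=NH2 P2=-
Op 4: best P0=- P1=NH2 P2=NH0
Op 5: best P0=- P1=NH2 P2=NH0
Op 6: best P0=- P1=NH2 P2=NH0

Answer: P0:- P1:NH2 P2:NH0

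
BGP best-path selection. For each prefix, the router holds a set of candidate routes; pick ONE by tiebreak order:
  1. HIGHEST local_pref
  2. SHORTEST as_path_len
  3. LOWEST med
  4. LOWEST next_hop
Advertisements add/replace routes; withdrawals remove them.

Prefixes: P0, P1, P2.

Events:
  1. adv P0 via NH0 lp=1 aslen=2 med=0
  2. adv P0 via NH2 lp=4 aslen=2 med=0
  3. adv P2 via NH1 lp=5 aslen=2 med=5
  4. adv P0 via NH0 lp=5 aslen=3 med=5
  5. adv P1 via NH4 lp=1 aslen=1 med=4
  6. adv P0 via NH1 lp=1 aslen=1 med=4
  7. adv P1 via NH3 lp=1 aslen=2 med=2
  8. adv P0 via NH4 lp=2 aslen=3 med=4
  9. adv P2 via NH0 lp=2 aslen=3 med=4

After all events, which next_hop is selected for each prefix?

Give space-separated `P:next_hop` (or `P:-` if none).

Op 1: best P0=NH0 P1=- P2=-
Op 2: best P0=NH2 P1=- P2=-
Op 3: best P0=NH2 P1=- P2=NH1
Op 4: best P0=NH0 P1=- P2=NH1
Op 5: best P0=NH0 P1=NH4 P2=NH1
Op 6: best P0=NH0 P1=NH4 P2=NH1
Op 7: best P0=NH0 P1=NH4 P2=NH1
Op 8: best P0=NH0 P1=NH4 P2=NH1
Op 9: best P0=NH0 P1=NH4 P2=NH1

Answer: P0:NH0 P1:NH4 P2:NH1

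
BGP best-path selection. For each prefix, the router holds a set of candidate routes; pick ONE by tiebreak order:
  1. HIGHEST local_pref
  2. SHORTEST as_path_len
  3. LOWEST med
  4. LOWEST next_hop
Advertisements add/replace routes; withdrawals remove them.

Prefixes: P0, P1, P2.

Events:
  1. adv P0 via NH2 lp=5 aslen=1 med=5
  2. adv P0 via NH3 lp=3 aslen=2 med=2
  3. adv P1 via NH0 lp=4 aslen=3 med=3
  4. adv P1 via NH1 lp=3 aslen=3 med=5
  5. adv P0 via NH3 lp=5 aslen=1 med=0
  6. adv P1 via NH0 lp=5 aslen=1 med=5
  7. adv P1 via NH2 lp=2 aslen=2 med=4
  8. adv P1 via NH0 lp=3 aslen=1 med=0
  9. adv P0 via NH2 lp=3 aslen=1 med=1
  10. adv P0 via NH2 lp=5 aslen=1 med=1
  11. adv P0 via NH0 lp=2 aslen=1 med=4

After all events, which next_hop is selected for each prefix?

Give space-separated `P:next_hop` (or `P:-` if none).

Answer: P0:NH3 P1:NH0 P2:-

Derivation:
Op 1: best P0=NH2 P1=- P2=-
Op 2: best P0=NH2 P1=- P2=-
Op 3: best P0=NH2 P1=NH0 P2=-
Op 4: best P0=NH2 P1=NH0 P2=-
Op 5: best P0=NH3 P1=NH0 P2=-
Op 6: best P0=NH3 P1=NH0 P2=-
Op 7: best P0=NH3 P1=NH0 P2=-
Op 8: best P0=NH3 P1=NH0 P2=-
Op 9: best P0=NH3 P1=NH0 P2=-
Op 10: best P0=NH3 P1=NH0 P2=-
Op 11: best P0=NH3 P1=NH0 P2=-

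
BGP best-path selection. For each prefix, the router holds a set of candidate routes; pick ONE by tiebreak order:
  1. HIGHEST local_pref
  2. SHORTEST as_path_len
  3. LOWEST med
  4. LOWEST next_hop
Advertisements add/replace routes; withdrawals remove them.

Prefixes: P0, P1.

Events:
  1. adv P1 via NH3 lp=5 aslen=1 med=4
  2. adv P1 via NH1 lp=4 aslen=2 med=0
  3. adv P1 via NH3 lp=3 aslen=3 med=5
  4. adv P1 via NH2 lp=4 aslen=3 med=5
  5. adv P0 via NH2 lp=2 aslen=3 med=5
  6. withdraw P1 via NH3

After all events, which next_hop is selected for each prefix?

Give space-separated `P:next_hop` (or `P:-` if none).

Op 1: best P0=- P1=NH3
Op 2: best P0=- P1=NH3
Op 3: best P0=- P1=NH1
Op 4: best P0=- P1=NH1
Op 5: best P0=NH2 P1=NH1
Op 6: best P0=NH2 P1=NH1

Answer: P0:NH2 P1:NH1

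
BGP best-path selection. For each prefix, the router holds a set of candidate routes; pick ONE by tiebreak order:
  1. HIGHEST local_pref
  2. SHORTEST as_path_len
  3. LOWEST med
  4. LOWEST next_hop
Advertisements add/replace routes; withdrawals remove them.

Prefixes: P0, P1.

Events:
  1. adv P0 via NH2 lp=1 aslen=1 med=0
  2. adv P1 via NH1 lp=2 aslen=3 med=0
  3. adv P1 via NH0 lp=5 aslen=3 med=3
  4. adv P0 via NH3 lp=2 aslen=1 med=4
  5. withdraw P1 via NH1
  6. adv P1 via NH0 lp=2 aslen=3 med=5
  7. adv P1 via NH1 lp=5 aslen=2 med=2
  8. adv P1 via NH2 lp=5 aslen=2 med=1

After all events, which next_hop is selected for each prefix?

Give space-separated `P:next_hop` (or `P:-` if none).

Answer: P0:NH3 P1:NH2

Derivation:
Op 1: best P0=NH2 P1=-
Op 2: best P0=NH2 P1=NH1
Op 3: best P0=NH2 P1=NH0
Op 4: best P0=NH3 P1=NH0
Op 5: best P0=NH3 P1=NH0
Op 6: best P0=NH3 P1=NH0
Op 7: best P0=NH3 P1=NH1
Op 8: best P0=NH3 P1=NH2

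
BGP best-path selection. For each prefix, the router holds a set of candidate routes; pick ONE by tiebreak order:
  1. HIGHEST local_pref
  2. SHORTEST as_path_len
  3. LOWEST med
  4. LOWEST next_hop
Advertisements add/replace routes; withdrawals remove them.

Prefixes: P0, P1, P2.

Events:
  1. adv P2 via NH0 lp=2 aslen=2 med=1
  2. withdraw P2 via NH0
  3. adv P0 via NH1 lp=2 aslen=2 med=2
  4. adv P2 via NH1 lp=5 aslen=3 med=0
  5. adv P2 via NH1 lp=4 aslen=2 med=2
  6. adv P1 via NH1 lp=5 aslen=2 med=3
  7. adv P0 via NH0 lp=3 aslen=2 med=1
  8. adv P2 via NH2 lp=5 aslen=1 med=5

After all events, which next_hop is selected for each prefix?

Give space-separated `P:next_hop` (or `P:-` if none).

Op 1: best P0=- P1=- P2=NH0
Op 2: best P0=- P1=- P2=-
Op 3: best P0=NH1 P1=- P2=-
Op 4: best P0=NH1 P1=- P2=NH1
Op 5: best P0=NH1 P1=- P2=NH1
Op 6: best P0=NH1 P1=NH1 P2=NH1
Op 7: best P0=NH0 P1=NH1 P2=NH1
Op 8: best P0=NH0 P1=NH1 P2=NH2

Answer: P0:NH0 P1:NH1 P2:NH2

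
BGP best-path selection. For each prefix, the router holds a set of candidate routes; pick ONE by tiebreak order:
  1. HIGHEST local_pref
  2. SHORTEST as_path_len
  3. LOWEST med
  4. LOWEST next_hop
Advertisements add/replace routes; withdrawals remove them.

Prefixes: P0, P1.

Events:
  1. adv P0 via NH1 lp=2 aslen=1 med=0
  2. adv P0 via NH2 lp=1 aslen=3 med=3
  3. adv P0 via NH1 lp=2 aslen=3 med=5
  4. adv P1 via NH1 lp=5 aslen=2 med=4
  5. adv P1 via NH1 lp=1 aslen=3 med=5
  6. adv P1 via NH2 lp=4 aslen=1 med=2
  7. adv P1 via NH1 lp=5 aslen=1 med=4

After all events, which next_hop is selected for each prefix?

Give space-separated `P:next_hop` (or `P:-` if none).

Answer: P0:NH1 P1:NH1

Derivation:
Op 1: best P0=NH1 P1=-
Op 2: best P0=NH1 P1=-
Op 3: best P0=NH1 P1=-
Op 4: best P0=NH1 P1=NH1
Op 5: best P0=NH1 P1=NH1
Op 6: best P0=NH1 P1=NH2
Op 7: best P0=NH1 P1=NH1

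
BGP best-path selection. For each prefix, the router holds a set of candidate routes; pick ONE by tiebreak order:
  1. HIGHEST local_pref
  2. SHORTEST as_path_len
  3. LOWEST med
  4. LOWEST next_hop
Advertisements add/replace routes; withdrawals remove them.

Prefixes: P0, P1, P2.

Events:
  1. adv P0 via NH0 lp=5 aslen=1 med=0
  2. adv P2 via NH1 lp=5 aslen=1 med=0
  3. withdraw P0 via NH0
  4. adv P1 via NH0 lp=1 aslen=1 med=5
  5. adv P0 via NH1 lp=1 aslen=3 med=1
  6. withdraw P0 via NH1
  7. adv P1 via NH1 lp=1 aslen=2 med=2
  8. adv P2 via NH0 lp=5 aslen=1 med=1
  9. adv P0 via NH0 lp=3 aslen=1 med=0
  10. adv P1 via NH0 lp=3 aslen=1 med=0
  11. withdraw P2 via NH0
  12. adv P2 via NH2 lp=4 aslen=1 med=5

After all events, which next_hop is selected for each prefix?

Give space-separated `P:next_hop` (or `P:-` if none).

Answer: P0:NH0 P1:NH0 P2:NH1

Derivation:
Op 1: best P0=NH0 P1=- P2=-
Op 2: best P0=NH0 P1=- P2=NH1
Op 3: best P0=- P1=- P2=NH1
Op 4: best P0=- P1=NH0 P2=NH1
Op 5: best P0=NH1 P1=NH0 P2=NH1
Op 6: best P0=- P1=NH0 P2=NH1
Op 7: best P0=- P1=NH0 P2=NH1
Op 8: best P0=- P1=NH0 P2=NH1
Op 9: best P0=NH0 P1=NH0 P2=NH1
Op 10: best P0=NH0 P1=NH0 P2=NH1
Op 11: best P0=NH0 P1=NH0 P2=NH1
Op 12: best P0=NH0 P1=NH0 P2=NH1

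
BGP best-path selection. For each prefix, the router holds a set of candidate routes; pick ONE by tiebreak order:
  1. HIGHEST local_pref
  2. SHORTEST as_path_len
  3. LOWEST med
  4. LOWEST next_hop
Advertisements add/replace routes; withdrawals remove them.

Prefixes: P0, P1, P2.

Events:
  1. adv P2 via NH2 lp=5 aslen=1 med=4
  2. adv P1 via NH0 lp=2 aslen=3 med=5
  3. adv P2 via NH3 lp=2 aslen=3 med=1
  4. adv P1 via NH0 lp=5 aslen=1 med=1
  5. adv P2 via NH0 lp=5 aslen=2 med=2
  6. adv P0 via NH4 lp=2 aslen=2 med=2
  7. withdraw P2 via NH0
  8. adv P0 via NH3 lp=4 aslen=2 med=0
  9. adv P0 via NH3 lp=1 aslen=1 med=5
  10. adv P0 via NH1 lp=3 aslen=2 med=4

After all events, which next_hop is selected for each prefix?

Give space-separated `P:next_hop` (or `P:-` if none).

Op 1: best P0=- P1=- P2=NH2
Op 2: best P0=- P1=NH0 P2=NH2
Op 3: best P0=- P1=NH0 P2=NH2
Op 4: best P0=- P1=NH0 P2=NH2
Op 5: best P0=- P1=NH0 P2=NH2
Op 6: best P0=NH4 P1=NH0 P2=NH2
Op 7: best P0=NH4 P1=NH0 P2=NH2
Op 8: best P0=NH3 P1=NH0 P2=NH2
Op 9: best P0=NH4 P1=NH0 P2=NH2
Op 10: best P0=NH1 P1=NH0 P2=NH2

Answer: P0:NH1 P1:NH0 P2:NH2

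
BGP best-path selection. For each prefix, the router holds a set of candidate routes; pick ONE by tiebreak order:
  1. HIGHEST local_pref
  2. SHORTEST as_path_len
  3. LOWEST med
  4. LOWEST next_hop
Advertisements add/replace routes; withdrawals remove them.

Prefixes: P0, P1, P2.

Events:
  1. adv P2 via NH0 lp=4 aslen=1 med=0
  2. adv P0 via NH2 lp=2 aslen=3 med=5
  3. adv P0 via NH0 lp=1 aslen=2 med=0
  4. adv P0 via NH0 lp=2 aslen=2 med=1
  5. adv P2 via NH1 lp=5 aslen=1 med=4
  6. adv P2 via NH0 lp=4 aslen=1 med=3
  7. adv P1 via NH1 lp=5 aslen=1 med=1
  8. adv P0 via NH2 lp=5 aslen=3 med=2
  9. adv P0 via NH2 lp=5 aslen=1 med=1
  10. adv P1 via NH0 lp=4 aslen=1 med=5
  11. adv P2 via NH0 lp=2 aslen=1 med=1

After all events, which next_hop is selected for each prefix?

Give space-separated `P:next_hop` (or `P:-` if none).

Op 1: best P0=- P1=- P2=NH0
Op 2: best P0=NH2 P1=- P2=NH0
Op 3: best P0=NH2 P1=- P2=NH0
Op 4: best P0=NH0 P1=- P2=NH0
Op 5: best P0=NH0 P1=- P2=NH1
Op 6: best P0=NH0 P1=- P2=NH1
Op 7: best P0=NH0 P1=NH1 P2=NH1
Op 8: best P0=NH2 P1=NH1 P2=NH1
Op 9: best P0=NH2 P1=NH1 P2=NH1
Op 10: best P0=NH2 P1=NH1 P2=NH1
Op 11: best P0=NH2 P1=NH1 P2=NH1

Answer: P0:NH2 P1:NH1 P2:NH1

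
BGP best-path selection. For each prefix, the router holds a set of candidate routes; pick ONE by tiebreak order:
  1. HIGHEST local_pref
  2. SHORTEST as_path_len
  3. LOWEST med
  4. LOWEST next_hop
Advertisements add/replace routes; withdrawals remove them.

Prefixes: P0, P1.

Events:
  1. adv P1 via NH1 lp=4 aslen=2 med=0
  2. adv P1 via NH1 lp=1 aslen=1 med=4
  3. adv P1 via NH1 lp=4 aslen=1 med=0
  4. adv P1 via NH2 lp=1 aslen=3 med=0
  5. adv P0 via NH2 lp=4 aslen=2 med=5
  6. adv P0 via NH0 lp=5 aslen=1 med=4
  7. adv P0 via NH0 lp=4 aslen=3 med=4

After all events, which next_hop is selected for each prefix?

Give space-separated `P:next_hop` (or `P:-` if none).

Op 1: best P0=- P1=NH1
Op 2: best P0=- P1=NH1
Op 3: best P0=- P1=NH1
Op 4: best P0=- P1=NH1
Op 5: best P0=NH2 P1=NH1
Op 6: best P0=NH0 P1=NH1
Op 7: best P0=NH2 P1=NH1

Answer: P0:NH2 P1:NH1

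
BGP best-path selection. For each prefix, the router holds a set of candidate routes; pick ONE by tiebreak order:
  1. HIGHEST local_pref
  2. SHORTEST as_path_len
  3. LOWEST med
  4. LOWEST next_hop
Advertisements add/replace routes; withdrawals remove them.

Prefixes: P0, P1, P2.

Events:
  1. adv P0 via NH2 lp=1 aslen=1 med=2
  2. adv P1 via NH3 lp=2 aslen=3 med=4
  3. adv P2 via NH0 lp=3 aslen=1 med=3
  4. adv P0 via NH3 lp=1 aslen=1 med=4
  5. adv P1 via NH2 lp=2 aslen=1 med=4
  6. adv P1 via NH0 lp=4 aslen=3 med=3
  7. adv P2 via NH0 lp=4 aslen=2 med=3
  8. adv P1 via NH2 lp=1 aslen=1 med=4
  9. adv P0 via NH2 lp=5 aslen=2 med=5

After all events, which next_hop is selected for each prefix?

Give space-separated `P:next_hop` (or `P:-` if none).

Op 1: best P0=NH2 P1=- P2=-
Op 2: best P0=NH2 P1=NH3 P2=-
Op 3: best P0=NH2 P1=NH3 P2=NH0
Op 4: best P0=NH2 P1=NH3 P2=NH0
Op 5: best P0=NH2 P1=NH2 P2=NH0
Op 6: best P0=NH2 P1=NH0 P2=NH0
Op 7: best P0=NH2 P1=NH0 P2=NH0
Op 8: best P0=NH2 P1=NH0 P2=NH0
Op 9: best P0=NH2 P1=NH0 P2=NH0

Answer: P0:NH2 P1:NH0 P2:NH0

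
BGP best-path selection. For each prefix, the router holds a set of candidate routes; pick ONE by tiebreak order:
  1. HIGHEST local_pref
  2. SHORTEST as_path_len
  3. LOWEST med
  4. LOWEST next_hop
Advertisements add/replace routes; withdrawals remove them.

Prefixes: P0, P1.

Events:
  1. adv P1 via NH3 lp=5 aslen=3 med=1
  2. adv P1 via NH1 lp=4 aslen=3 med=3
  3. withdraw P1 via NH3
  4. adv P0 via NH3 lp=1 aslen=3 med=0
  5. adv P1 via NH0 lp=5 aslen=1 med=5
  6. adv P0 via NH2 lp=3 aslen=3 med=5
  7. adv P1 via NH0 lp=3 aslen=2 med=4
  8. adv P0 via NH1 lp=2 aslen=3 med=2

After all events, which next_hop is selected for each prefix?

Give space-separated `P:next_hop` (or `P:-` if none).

Op 1: best P0=- P1=NH3
Op 2: best P0=- P1=NH3
Op 3: best P0=- P1=NH1
Op 4: best P0=NH3 P1=NH1
Op 5: best P0=NH3 P1=NH0
Op 6: best P0=NH2 P1=NH0
Op 7: best P0=NH2 P1=NH1
Op 8: best P0=NH2 P1=NH1

Answer: P0:NH2 P1:NH1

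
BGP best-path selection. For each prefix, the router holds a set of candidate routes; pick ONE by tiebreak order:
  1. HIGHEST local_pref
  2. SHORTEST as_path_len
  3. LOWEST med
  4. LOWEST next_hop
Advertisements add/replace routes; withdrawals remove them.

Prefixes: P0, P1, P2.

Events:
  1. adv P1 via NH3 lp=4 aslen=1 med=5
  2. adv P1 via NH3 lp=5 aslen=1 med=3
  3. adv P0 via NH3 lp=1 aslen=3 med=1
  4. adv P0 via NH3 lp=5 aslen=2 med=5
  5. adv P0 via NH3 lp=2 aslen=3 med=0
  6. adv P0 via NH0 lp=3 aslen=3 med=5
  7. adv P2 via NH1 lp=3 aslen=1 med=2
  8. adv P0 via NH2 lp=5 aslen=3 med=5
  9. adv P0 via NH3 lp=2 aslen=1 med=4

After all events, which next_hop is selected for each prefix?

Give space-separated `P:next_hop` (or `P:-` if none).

Answer: P0:NH2 P1:NH3 P2:NH1

Derivation:
Op 1: best P0=- P1=NH3 P2=-
Op 2: best P0=- P1=NH3 P2=-
Op 3: best P0=NH3 P1=NH3 P2=-
Op 4: best P0=NH3 P1=NH3 P2=-
Op 5: best P0=NH3 P1=NH3 P2=-
Op 6: best P0=NH0 P1=NH3 P2=-
Op 7: best P0=NH0 P1=NH3 P2=NH1
Op 8: best P0=NH2 P1=NH3 P2=NH1
Op 9: best P0=NH2 P1=NH3 P2=NH1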